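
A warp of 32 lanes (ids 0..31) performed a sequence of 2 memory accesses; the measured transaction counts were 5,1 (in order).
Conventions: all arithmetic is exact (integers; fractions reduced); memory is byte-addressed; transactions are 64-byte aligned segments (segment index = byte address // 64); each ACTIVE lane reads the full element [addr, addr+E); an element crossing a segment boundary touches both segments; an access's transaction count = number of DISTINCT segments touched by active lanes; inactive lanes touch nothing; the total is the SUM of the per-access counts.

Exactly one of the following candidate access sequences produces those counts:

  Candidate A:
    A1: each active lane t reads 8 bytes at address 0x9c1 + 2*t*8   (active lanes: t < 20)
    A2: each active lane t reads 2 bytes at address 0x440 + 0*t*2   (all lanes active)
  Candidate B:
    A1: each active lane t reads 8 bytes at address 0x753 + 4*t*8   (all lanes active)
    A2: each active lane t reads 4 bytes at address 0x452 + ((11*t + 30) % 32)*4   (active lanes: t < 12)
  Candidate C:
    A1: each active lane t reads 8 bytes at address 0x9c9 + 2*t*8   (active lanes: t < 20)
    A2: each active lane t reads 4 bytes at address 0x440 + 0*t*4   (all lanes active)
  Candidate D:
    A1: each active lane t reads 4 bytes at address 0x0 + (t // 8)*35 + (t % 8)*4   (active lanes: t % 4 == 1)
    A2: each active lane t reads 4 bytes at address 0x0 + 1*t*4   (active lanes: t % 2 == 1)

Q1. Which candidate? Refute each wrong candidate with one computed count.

B: A1 gives 16 transactions, not 5
C: A1 gives 6 transactions, not 5
D: A1 gives 3 transactions, not 5
A: all counts match (5,1)

Answer: A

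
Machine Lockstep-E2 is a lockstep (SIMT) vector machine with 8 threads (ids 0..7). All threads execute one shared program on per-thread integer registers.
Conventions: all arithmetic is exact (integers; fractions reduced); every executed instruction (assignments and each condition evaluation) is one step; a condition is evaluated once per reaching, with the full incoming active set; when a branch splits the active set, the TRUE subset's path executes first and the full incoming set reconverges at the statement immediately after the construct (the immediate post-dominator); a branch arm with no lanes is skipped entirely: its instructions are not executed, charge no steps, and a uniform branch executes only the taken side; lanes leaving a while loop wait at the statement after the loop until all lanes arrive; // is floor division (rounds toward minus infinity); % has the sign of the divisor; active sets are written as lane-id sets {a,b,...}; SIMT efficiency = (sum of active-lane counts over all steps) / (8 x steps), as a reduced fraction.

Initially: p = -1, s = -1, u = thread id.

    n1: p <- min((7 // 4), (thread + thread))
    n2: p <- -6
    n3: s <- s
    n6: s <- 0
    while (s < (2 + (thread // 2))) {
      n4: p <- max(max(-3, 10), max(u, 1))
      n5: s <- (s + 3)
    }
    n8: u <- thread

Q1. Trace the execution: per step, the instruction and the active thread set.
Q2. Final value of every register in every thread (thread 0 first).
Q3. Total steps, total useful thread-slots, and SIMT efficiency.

step 0: p <- min((7 // 4), (thread + thread)) {0,1,2,3,4,5,6,7}
step 1: p <- -6                      {0,1,2,3,4,5,6,7}
step 2: s <- s                       {0,1,2,3,4,5,6,7}
step 3: s <- 0                       {0,1,2,3,4,5,6,7}
step 4: eval (s < (2 + (thread // 2))) {0,1,2,3,4,5,6,7}
step 5: p <- max(max(-3, 10), max(u, 1)) {0,1,2,3,4,5,6,7}
step 6: s <- (s + 3)                 {0,1,2,3,4,5,6,7}
step 7: eval (s < (2 + (thread // 2))) {0,1,2,3,4,5,6,7}
step 8: p <- max(max(-3, 10), max(u, 1)) {4,5,6,7}
step 9: s <- (s + 3)                 {4,5,6,7}
step 10: eval (s < (2 + (thread // 2))) {4,5,6,7}
step 11: u <- thread                  {0,1,2,3,4,5,6,7}

Answer: 12 steps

p: 10,10,10,10,10,10,10,10
s: 3,3,3,3,6,6,6,6
u: 0,1,2,3,4,5,6,7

steps = 12; useful = 84; efficiency = 84/96 = 7/8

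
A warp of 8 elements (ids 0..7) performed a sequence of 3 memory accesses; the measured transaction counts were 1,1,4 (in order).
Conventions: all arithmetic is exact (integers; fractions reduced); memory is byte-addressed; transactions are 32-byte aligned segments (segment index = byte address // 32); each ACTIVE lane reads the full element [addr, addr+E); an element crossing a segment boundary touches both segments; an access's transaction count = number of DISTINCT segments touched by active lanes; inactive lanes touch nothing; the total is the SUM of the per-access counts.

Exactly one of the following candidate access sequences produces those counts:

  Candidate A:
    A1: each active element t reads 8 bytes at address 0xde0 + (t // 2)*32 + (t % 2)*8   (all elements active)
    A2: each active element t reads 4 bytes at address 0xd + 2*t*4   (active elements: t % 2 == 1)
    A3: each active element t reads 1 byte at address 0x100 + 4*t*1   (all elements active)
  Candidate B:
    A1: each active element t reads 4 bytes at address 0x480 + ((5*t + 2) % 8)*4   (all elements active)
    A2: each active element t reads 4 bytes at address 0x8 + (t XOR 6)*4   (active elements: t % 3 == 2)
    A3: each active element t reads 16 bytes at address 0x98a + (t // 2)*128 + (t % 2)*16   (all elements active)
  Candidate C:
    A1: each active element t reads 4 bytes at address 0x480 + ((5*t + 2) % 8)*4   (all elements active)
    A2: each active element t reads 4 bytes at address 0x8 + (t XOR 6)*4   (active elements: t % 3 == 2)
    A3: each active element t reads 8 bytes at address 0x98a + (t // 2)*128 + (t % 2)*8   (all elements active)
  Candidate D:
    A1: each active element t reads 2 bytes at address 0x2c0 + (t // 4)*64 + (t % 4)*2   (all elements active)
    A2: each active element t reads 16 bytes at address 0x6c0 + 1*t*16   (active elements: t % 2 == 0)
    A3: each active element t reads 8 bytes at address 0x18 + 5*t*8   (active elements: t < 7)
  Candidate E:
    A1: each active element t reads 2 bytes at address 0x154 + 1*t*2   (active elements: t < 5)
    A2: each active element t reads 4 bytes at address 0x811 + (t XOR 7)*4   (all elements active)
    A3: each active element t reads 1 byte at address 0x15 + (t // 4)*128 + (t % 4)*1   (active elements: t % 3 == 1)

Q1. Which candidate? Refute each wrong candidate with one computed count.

A: A1 gives 4 transactions, not 1
B: A3 gives 8 transactions, not 4
D: A1 gives 2 transactions, not 1
E: A2 gives 2 transactions, not 1
C: all counts match (1,1,4)

Answer: C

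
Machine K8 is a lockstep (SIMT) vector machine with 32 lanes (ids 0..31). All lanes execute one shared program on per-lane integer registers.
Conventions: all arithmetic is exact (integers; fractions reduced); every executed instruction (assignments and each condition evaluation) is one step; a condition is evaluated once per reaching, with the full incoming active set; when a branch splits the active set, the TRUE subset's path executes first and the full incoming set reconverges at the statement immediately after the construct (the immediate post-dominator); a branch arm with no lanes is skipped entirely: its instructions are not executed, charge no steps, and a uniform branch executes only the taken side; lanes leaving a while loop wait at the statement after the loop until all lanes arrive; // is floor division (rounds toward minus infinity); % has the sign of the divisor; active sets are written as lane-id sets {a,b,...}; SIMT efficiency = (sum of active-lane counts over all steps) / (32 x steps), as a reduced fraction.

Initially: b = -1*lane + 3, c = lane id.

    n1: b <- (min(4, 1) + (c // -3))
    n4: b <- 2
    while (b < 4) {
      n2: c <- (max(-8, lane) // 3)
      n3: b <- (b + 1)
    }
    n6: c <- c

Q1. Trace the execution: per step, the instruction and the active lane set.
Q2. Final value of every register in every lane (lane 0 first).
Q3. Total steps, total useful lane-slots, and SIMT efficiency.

step 0: b <- (min(4, 1) + (c // -3)) {0,1,2,3,4,5,6,7,8,9,10,11,12,13,14,15,16,17,18,19,20,21,22,23,24,25,26,27,28,29,30,31}
step 1: b <- 2                       {0,1,2,3,4,5,6,7,8,9,10,11,12,13,14,15,16,17,18,19,20,21,22,23,24,25,26,27,28,29,30,31}
step 2: eval (b < 4)                 {0,1,2,3,4,5,6,7,8,9,10,11,12,13,14,15,16,17,18,19,20,21,22,23,24,25,26,27,28,29,30,31}
step 3: c <- (max(-8, lane) // 3)    {0,1,2,3,4,5,6,7,8,9,10,11,12,13,14,15,16,17,18,19,20,21,22,23,24,25,26,27,28,29,30,31}
step 4: b <- (b + 1)                 {0,1,2,3,4,5,6,7,8,9,10,11,12,13,14,15,16,17,18,19,20,21,22,23,24,25,26,27,28,29,30,31}
step 5: eval (b < 4)                 {0,1,2,3,4,5,6,7,8,9,10,11,12,13,14,15,16,17,18,19,20,21,22,23,24,25,26,27,28,29,30,31}
step 6: c <- (max(-8, lane) // 3)    {0,1,2,3,4,5,6,7,8,9,10,11,12,13,14,15,16,17,18,19,20,21,22,23,24,25,26,27,28,29,30,31}
step 7: b <- (b + 1)                 {0,1,2,3,4,5,6,7,8,9,10,11,12,13,14,15,16,17,18,19,20,21,22,23,24,25,26,27,28,29,30,31}
step 8: eval (b < 4)                 {0,1,2,3,4,5,6,7,8,9,10,11,12,13,14,15,16,17,18,19,20,21,22,23,24,25,26,27,28,29,30,31}
step 9: c <- c                       {0,1,2,3,4,5,6,7,8,9,10,11,12,13,14,15,16,17,18,19,20,21,22,23,24,25,26,27,28,29,30,31}

Answer: 10 steps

b: 4,4,4,4,4,4,4,4,4,4,4,4,4,4,4,4,4,4,4,4,4,4,4,4,4,4,4,4,4,4,4,4
c: 0,0,0,1,1,1,2,2,2,3,3,3,4,4,4,5,5,5,6,6,6,7,7,7,8,8,8,9,9,9,10,10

steps = 10; useful = 320; efficiency = 320/320 = 1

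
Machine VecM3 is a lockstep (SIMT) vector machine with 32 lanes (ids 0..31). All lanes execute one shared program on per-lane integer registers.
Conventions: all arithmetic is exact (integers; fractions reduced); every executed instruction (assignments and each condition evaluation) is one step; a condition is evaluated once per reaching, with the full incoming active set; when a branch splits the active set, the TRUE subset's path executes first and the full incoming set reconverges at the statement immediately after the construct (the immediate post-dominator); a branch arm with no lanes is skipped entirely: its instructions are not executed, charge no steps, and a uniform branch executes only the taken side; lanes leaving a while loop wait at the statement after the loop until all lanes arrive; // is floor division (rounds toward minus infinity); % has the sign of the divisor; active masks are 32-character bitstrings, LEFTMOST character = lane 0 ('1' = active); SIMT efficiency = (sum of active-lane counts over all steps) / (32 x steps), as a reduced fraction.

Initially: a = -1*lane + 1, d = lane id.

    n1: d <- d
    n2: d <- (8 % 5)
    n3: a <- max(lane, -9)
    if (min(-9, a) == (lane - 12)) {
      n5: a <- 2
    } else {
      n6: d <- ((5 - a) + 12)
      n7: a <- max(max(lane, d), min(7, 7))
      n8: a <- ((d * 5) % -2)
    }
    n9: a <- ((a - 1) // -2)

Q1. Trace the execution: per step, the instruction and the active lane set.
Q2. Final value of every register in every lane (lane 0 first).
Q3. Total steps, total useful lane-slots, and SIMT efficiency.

step 0: d <- d                       11111111111111111111111111111111
step 1: d <- (8 % 5)                 11111111111111111111111111111111
step 2: a <- max(lane, -9)           11111111111111111111111111111111
step 3: eval (min(-9, a) == (lane - 12)) 11111111111111111111111111111111
step 4: a <- 2                       00010000000000000000000000000000
step 5: d <- ((5 - a) + 12)          11101111111111111111111111111111
step 6: a <- max(max(lane, d), min(7, 7)) 11101111111111111111111111111111
step 7: a <- ((d * 5) % -2)          11101111111111111111111111111111
step 8: a <- ((a - 1) // -2)         11111111111111111111111111111111

Answer: 9 steps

a: 1,0,1,-1,1,0,1,0,1,0,1,0,1,0,1,0,1,0,1,0,1,0,1,0,1,0,1,0,1,0,1,0
d: 17,16,15,3,13,12,11,10,9,8,7,6,5,4,3,2,1,0,-1,-2,-3,-4,-5,-6,-7,-8,-9,-10,-11,-12,-13,-14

steps = 9; useful = 254; efficiency = 254/288 = 127/144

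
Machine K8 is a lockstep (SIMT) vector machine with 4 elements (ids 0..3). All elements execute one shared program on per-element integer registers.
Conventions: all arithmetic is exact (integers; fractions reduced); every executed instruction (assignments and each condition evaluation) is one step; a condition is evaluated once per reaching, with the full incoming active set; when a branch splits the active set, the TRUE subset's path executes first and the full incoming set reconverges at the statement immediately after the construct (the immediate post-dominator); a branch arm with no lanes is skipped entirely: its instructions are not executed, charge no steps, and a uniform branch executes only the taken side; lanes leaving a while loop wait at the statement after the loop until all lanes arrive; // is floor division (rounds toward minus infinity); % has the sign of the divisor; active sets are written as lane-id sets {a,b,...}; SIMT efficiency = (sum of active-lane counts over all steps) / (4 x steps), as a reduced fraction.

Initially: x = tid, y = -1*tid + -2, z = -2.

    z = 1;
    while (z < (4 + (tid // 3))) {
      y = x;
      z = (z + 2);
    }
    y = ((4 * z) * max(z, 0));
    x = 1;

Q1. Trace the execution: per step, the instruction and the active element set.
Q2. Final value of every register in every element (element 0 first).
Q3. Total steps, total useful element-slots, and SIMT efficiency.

step 0: z <- 1                       {0,1,2,3}
step 1: eval (z < (4 + (tid // 3)))  {0,1,2,3}
step 2: y <- x                       {0,1,2,3}
step 3: z <- (z + 2)                 {0,1,2,3}
step 4: eval (z < (4 + (tid // 3)))  {0,1,2,3}
step 5: y <- x                       {0,1,2,3}
step 6: z <- (z + 2)                 {0,1,2,3}
step 7: eval (z < (4 + (tid // 3)))  {0,1,2,3}
step 8: y <- ((4 * z) * max(z, 0))   {0,1,2,3}
step 9: x <- 1                       {0,1,2,3}

Answer: 10 steps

x: 1,1,1,1
y: 100,100,100,100
z: 5,5,5,5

steps = 10; useful = 40; efficiency = 40/40 = 1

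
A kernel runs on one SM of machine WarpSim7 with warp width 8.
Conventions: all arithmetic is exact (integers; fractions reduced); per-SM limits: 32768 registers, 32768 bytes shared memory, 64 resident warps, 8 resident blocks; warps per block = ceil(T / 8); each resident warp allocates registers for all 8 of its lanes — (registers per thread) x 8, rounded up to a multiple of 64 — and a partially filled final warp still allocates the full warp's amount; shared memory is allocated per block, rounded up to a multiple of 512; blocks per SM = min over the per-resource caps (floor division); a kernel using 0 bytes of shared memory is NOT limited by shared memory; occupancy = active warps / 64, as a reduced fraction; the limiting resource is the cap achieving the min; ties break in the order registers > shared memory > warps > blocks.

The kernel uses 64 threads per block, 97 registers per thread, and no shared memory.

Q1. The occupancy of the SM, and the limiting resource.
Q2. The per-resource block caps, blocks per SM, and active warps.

Answer: occupancy 1/2, limited by registers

registers: 4 blocks
shared memory: no limit (kernel uses none)
warps: 8 blocks
blocks: 8 blocks

Answer: 4 blocks, 32 active warps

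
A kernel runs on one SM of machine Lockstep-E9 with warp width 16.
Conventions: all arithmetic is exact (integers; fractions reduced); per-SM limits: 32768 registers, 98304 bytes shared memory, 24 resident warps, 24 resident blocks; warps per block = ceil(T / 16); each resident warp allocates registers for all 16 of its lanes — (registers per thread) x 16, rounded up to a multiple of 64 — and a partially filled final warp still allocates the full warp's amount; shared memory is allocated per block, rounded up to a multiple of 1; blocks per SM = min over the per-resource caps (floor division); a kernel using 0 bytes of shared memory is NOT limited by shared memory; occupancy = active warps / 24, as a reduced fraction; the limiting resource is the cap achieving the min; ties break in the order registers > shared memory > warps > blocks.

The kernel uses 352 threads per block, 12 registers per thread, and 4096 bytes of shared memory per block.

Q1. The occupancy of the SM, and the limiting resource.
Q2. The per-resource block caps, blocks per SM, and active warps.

Answer: occupancy 11/12, limited by warps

registers: 7 blocks
shared memory: 24 blocks
warps: 1 block
blocks: 24 blocks

Answer: 1 block, 22 active warps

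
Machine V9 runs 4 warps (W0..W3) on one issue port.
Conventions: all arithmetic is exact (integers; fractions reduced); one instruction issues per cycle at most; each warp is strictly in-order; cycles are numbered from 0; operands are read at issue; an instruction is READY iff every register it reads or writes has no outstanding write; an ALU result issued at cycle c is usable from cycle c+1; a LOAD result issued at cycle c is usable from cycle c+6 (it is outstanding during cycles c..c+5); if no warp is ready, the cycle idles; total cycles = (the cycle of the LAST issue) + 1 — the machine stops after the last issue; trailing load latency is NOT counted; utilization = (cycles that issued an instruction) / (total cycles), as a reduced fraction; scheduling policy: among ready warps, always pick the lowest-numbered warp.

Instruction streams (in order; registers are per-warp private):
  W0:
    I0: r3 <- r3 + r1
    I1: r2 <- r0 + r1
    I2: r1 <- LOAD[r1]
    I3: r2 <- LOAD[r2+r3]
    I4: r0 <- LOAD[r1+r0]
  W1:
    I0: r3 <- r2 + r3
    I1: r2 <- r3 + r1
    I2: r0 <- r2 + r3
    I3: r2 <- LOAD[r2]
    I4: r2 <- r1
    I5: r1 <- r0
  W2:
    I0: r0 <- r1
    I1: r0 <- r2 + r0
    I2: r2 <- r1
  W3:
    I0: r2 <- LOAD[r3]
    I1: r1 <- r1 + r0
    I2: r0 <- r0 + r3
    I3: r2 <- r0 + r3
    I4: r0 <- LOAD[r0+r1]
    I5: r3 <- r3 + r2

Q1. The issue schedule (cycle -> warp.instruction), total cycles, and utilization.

cycle 0: W0.I0
cycle 1: W0.I1
cycle 2: W0.I2
cycle 3: W0.I3
cycle 4: W1.I0
cycle 5: W1.I1
cycle 6: W1.I2
cycle 7: W1.I3
cycle 8: W0.I4
cycle 9: W2.I0
cycle 10: W2.I1
cycle 11: W2.I2
cycle 12: W3.I0
cycle 13: W1.I4
cycle 14: W1.I5
cycle 15: W3.I1
cycle 16: W3.I2
cycle 17: idle
cycle 18: W3.I3
cycle 19: W3.I4
cycle 20: W3.I5

Answer: 21 cycles, utilization 20/21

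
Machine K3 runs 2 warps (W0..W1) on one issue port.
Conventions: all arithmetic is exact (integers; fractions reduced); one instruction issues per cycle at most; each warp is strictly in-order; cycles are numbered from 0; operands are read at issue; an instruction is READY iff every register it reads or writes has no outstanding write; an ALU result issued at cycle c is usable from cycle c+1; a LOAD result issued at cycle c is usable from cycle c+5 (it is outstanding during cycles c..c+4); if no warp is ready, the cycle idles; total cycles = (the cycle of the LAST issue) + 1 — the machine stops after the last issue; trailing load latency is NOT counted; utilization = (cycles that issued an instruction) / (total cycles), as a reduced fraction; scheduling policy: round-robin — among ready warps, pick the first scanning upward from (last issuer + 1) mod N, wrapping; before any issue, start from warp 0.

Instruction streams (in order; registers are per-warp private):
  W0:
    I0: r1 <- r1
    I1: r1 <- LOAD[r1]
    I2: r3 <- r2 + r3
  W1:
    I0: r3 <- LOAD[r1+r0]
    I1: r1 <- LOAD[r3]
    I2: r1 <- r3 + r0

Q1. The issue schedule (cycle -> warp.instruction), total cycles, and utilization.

cycle 0: W0.I0
cycle 1: W1.I0
cycle 2: W0.I1
cycle 3: W0.I2
cycle 4: idle
cycle 5: idle
cycle 6: W1.I1
cycle 7: idle
cycle 8: idle
cycle 9: idle
cycle 10: idle
cycle 11: W1.I2

Answer: 12 cycles, utilization 1/2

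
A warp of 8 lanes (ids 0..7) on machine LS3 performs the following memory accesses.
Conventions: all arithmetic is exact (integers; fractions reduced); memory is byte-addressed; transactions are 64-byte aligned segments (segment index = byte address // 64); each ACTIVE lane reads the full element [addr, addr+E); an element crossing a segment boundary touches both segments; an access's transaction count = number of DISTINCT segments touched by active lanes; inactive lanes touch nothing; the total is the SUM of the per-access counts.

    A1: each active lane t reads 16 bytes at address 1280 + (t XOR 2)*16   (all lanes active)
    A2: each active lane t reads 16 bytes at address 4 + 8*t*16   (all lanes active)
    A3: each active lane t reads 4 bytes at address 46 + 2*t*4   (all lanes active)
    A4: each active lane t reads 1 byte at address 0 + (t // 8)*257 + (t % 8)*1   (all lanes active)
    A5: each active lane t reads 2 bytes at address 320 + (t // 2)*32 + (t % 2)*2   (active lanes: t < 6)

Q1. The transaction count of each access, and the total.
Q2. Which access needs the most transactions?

A1: 2 transactions
A2: 8 transactions
A3: 2 transactions
A4: 1 transaction
A5: 2 transactions

Answer: 2,8,2,1,2; total 15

Answer: A2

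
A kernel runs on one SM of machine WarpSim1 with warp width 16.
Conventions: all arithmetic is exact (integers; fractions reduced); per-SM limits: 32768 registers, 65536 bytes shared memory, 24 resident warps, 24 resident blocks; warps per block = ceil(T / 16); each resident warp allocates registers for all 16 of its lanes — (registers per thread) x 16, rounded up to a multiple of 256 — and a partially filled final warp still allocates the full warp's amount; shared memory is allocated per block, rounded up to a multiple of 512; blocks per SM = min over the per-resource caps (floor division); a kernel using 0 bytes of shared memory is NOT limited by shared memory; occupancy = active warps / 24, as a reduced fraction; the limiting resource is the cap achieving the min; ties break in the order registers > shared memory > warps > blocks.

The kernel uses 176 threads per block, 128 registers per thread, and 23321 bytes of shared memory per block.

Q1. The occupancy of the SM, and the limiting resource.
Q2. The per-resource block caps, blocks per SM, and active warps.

Answer: occupancy 11/24, limited by registers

registers: 1 block
shared memory: 2 blocks
warps: 2 blocks
blocks: 24 blocks

Answer: 1 block, 11 active warps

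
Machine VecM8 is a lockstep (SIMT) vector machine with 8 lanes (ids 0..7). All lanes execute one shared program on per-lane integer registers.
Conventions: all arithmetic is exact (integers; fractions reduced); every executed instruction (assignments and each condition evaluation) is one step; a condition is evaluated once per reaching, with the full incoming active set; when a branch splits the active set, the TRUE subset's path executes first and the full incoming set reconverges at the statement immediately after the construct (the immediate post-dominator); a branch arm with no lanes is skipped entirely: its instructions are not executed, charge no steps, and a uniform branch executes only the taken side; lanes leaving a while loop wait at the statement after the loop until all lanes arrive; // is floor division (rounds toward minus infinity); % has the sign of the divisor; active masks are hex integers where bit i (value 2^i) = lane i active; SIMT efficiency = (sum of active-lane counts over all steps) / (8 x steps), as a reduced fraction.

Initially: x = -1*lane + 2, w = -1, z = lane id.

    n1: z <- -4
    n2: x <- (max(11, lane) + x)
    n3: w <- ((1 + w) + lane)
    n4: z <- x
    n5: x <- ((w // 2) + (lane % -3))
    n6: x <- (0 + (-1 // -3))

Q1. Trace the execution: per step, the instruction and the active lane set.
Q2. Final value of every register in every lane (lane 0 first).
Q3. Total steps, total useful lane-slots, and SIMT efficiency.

step 0: z <- -4                      0xff
step 1: x <- (max(11, lane) + x)     0xff
step 2: w <- ((1 + w) + lane)        0xff
step 3: z <- x                       0xff
step 4: x <- ((w // 2) + (lane % -3)) 0xff
step 5: x <- (0 + (-1 // -3))        0xff

Answer: 6 steps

x: 0,0,0,0,0,0,0,0
w: 0,1,2,3,4,5,6,7
z: 13,12,11,10,9,8,7,6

steps = 6; useful = 48; efficiency = 48/48 = 1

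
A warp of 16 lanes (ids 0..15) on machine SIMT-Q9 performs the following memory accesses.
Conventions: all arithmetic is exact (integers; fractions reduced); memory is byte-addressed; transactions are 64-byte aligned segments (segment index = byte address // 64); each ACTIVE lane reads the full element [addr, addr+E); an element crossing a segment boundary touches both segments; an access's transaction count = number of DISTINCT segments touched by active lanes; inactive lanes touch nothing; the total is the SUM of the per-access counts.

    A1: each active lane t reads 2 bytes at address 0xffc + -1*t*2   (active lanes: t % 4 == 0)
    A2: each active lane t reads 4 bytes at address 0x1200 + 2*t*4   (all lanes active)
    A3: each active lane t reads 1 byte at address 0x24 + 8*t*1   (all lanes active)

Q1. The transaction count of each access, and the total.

A1: 1 transaction
A2: 2 transactions
A3: 3 transactions

Answer: 1,2,3; total 6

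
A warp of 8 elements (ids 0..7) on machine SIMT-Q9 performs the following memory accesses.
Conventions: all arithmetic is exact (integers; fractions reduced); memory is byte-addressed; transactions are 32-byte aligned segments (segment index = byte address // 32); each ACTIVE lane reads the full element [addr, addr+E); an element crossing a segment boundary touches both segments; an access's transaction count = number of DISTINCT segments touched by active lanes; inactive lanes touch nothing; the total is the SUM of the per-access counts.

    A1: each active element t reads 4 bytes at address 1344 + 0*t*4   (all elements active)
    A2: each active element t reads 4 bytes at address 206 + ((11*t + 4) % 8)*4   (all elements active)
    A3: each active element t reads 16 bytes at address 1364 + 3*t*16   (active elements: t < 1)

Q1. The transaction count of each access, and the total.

A1: 1 transaction
A2: 2 transactions
A3: 2 transactions

Answer: 1,2,2; total 5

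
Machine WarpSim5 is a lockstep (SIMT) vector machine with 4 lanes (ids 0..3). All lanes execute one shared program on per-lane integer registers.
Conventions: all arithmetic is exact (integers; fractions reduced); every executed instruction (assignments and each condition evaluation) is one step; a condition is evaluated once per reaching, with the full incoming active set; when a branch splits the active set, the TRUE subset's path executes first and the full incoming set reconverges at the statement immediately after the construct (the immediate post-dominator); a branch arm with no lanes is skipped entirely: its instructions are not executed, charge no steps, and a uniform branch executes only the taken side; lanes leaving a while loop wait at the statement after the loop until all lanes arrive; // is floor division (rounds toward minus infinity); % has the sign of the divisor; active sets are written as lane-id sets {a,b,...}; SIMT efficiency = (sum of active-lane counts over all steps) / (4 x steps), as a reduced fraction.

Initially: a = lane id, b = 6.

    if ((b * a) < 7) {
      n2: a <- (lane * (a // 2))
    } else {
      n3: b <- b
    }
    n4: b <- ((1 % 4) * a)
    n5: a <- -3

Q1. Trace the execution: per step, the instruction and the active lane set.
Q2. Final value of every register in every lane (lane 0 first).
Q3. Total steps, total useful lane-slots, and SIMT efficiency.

step 0: eval ((b * a) < 7)           {0,1,2,3}
step 1: a <- (lane * (a // 2))       {0,1}
step 2: b <- b                       {2,3}
step 3: b <- ((1 % 4) * a)           {0,1,2,3}
step 4: a <- -3                      {0,1,2,3}

Answer: 5 steps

a: -3,-3,-3,-3
b: 0,0,2,3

steps = 5; useful = 16; efficiency = 16/20 = 4/5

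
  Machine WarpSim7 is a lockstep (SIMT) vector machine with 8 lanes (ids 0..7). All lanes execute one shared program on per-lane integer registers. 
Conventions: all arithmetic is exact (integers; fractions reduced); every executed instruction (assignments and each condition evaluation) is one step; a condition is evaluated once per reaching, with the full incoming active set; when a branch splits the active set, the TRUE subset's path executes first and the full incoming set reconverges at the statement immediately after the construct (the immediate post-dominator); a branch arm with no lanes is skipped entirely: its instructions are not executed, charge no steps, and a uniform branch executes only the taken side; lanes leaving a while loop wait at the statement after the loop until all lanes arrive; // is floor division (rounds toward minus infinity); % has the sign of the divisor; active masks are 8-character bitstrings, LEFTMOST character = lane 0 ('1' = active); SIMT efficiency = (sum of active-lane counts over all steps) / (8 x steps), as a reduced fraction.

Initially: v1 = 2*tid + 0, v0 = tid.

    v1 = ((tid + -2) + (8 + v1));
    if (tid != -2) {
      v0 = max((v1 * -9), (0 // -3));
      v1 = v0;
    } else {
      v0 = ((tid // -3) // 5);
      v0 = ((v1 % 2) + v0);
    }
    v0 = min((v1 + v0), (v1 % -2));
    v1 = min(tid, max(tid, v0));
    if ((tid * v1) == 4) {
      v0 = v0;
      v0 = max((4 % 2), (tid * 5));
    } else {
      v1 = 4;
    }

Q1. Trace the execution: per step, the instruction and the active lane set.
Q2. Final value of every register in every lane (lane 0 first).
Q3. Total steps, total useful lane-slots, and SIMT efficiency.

step 0: v1 <- ((tid + -2) + (8 + v1)) 11111111
step 1: eval (tid != -2)             11111111
step 2: v0 <- max((v1 * -9), (0 // -3)) 11111111
step 3: v1 <- v0                     11111111
step 4: v0 <- min((v1 + v0), (v1 % -2)) 11111111
step 5: v1 <- min(tid, max(tid, v0)) 11111111
step 6: eval ((tid * v1) == 4)       11111111
step 7: v0 <- v0                     00100000
step 8: v0 <- max((4 % 2), (tid * 5)) 00100000
step 9: v1 <- 4                      11011111

Answer: 10 steps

v1: 4,4,2,4,4,4,4,4
v0: 0,0,10,0,0,0,0,0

steps = 10; useful = 65; efficiency = 65/80 = 13/16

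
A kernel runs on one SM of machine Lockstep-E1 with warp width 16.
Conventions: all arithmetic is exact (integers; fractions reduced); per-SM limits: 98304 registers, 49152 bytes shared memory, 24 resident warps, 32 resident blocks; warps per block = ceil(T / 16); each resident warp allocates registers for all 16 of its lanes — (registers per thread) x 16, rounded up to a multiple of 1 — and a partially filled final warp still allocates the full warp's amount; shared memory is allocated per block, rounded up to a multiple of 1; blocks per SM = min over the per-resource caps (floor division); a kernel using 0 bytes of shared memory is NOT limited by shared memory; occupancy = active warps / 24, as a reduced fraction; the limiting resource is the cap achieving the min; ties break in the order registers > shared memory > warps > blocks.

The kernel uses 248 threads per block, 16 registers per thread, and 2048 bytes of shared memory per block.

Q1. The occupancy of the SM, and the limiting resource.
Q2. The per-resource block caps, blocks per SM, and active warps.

Answer: occupancy 2/3, limited by warps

registers: 24 blocks
shared memory: 24 blocks
warps: 1 block
blocks: 32 blocks

Answer: 1 block, 16 active warps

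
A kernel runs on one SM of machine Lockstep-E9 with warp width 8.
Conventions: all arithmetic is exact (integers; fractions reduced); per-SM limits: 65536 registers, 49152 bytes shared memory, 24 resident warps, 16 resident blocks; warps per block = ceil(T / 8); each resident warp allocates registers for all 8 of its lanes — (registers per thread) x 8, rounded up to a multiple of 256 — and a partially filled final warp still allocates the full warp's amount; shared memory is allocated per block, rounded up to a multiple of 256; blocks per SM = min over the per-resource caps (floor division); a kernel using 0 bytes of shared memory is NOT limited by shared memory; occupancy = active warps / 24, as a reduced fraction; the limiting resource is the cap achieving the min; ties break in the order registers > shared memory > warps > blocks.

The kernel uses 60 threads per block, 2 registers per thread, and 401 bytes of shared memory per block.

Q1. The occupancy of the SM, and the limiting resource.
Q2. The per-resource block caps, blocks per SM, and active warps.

Answer: occupancy 1, limited by warps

registers: 32 blocks
shared memory: 96 blocks
warps: 3 blocks
blocks: 16 blocks

Answer: 3 blocks, 24 active warps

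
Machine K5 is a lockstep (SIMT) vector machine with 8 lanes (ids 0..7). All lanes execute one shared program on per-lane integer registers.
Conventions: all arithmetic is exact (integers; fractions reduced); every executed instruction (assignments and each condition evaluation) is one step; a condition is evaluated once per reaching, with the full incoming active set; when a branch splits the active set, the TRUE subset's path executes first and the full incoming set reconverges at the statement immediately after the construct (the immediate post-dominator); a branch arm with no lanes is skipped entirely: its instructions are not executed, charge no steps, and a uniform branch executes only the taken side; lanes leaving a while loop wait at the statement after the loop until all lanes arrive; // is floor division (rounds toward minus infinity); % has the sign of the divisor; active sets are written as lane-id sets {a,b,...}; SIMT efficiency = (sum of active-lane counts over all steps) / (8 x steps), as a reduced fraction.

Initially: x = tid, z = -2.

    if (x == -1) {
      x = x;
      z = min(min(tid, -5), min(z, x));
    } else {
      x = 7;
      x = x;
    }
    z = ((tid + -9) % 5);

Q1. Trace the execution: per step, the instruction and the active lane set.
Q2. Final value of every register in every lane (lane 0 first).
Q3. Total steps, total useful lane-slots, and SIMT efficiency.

step 0: eval (x == -1)               {0,1,2,3,4,5,6,7}
step 1: x <- 7                       {0,1,2,3,4,5,6,7}
step 2: x <- x                       {0,1,2,3,4,5,6,7}
step 3: z <- ((tid + -9) % 5)        {0,1,2,3,4,5,6,7}

Answer: 4 steps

x: 7,7,7,7,7,7,7,7
z: 1,2,3,4,0,1,2,3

steps = 4; useful = 32; efficiency = 32/32 = 1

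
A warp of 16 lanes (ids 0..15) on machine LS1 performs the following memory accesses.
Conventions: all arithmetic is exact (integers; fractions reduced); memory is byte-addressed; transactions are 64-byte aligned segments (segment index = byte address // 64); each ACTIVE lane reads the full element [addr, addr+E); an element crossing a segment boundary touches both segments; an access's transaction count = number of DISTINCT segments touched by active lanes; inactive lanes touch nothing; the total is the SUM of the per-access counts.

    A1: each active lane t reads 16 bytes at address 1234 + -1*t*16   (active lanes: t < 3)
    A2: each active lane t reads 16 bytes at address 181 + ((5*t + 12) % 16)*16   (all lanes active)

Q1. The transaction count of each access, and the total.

A1: 2 transactions
A2: 5 transactions

Answer: 2,5; total 7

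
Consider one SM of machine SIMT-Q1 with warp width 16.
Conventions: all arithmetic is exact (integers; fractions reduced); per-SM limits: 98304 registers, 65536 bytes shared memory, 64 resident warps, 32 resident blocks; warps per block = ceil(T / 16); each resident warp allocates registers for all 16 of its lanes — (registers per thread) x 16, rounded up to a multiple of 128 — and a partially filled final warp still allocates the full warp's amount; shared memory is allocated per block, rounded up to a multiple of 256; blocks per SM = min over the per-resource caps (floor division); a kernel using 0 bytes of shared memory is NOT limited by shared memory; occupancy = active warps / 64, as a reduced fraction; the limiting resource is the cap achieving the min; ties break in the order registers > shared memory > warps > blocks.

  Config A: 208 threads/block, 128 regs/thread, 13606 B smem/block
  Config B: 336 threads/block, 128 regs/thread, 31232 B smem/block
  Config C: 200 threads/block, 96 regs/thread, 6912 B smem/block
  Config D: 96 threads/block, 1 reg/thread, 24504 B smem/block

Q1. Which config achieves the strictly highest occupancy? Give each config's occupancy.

occupancies: A 39/64, B 21/32, C 13/16, D 3/16

Answer: C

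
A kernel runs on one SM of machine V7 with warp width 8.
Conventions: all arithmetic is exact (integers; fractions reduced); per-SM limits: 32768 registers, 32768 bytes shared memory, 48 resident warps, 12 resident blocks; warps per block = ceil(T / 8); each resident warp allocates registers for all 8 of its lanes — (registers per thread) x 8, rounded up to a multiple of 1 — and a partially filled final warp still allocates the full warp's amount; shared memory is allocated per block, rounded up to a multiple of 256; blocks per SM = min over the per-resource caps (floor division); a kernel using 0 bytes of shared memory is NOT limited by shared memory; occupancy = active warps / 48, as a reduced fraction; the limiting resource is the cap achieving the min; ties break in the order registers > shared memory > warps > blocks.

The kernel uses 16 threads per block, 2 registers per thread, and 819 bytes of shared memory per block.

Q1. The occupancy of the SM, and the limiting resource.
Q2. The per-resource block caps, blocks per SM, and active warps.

Answer: occupancy 1/2, limited by blocks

registers: 1024 blocks
shared memory: 32 blocks
warps: 24 blocks
blocks: 12 blocks

Answer: 12 blocks, 24 active warps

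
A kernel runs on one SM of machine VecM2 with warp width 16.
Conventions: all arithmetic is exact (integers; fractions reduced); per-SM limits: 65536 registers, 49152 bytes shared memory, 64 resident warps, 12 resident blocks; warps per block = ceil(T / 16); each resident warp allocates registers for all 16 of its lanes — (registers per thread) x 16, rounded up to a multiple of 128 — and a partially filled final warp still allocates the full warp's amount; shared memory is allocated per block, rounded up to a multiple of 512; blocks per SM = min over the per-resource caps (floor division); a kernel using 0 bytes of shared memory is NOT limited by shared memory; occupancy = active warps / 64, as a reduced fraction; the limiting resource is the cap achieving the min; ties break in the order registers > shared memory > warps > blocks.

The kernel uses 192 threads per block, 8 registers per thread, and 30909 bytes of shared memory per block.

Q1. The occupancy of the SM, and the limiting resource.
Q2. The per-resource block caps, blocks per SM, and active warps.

Answer: occupancy 3/16, limited by shared memory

registers: 42 blocks
shared memory: 1 block
warps: 5 blocks
blocks: 12 blocks

Answer: 1 block, 12 active warps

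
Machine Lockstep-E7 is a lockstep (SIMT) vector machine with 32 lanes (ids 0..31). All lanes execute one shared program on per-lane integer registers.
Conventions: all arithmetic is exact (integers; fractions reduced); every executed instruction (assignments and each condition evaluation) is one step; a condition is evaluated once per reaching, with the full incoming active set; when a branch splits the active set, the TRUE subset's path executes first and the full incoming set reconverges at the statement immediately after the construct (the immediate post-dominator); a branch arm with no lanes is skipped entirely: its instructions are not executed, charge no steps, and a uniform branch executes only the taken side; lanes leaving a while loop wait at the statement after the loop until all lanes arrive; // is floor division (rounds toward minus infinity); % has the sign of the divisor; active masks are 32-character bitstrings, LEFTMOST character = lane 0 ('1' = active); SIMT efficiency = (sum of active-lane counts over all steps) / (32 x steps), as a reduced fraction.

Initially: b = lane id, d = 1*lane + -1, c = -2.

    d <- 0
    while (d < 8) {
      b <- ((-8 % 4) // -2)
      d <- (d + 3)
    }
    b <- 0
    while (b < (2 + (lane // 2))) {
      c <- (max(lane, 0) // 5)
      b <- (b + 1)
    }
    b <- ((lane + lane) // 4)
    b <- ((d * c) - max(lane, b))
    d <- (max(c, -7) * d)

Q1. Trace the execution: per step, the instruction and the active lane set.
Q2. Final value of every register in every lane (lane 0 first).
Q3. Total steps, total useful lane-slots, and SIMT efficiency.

step 0: d <- 0                       11111111111111111111111111111111
step 1: eval (d < 8)                 11111111111111111111111111111111
step 2: b <- ((-8 % 4) // -2)        11111111111111111111111111111111
step 3: d <- (d + 3)                 11111111111111111111111111111111
step 4: eval (d < 8)                 11111111111111111111111111111111
step 5: b <- ((-8 % 4) // -2)        11111111111111111111111111111111
step 6: d <- (d + 3)                 11111111111111111111111111111111
step 7: eval (d < 8)                 11111111111111111111111111111111
step 8: b <- ((-8 % 4) // -2)        11111111111111111111111111111111
step 9: d <- (d + 3)                 11111111111111111111111111111111
step 10: eval (d < 8)                 11111111111111111111111111111111
step 11: b <- 0                       11111111111111111111111111111111
step 12: eval (b < (2 + (lane // 2))) 11111111111111111111111111111111
step 13: c <- (max(lane, 0) // 5)     11111111111111111111111111111111
step 14: b <- (b + 1)                 11111111111111111111111111111111
step 15: eval (b < (2 + (lane // 2))) 11111111111111111111111111111111
step 16: c <- (max(lane, 0) // 5)     11111111111111111111111111111111
step 17: b <- (b + 1)                 11111111111111111111111111111111
step 18: eval (b < (2 + (lane // 2))) 11111111111111111111111111111111
step 19: c <- (max(lane, 0) // 5)     00111111111111111111111111111111
step 20: b <- (b + 1)                 00111111111111111111111111111111
step 21: eval (b < (2 + (lane // 2))) 00111111111111111111111111111111
step 22: c <- (max(lane, 0) // 5)     00001111111111111111111111111111
step 23: b <- (b + 1)                 00001111111111111111111111111111
step 24: eval (b < (2 + (lane // 2))) 00001111111111111111111111111111
step 25: c <- (max(lane, 0) // 5)     00000011111111111111111111111111
step 26: b <- (b + 1)                 00000011111111111111111111111111
step 27: eval (b < (2 + (lane // 2))) 00000011111111111111111111111111
step 28: c <- (max(lane, 0) // 5)     00000000111111111111111111111111
step 29: b <- (b + 1)                 00000000111111111111111111111111
step 30: eval (b < (2 + (lane // 2))) 00000000111111111111111111111111
step 31: c <- (max(lane, 0) // 5)     00000000001111111111111111111111
step 32: b <- (b + 1)                 00000000001111111111111111111111
step 33: eval (b < (2 + (lane // 2))) 00000000001111111111111111111111
step 34: c <- (max(lane, 0) // 5)     00000000000011111111111111111111
step 35: b <- (b + 1)                 00000000000011111111111111111111
step 36: eval (b < (2 + (lane // 2))) 00000000000011111111111111111111
step 37: c <- (max(lane, 0) // 5)     00000000000000111111111111111111
step 38: b <- (b + 1)                 00000000000000111111111111111111
step 39: eval (b < (2 + (lane // 2))) 00000000000000111111111111111111
step 40: c <- (max(lane, 0) // 5)     00000000000000001111111111111111
step 41: b <- (b + 1)                 00000000000000001111111111111111
step 42: eval (b < (2 + (lane // 2))) 00000000000000001111111111111111
step 43: c <- (max(lane, 0) // 5)     00000000000000000011111111111111
step 44: b <- (b + 1)                 00000000000000000011111111111111
step 45: eval (b < (2 + (lane // 2))) 00000000000000000011111111111111
step 46: c <- (max(lane, 0) // 5)     00000000000000000000111111111111
step 47: b <- (b + 1)                 00000000000000000000111111111111
step 48: eval (b < (2 + (lane // 2))) 00000000000000000000111111111111
step 49: c <- (max(lane, 0) // 5)     00000000000000000000001111111111
step 50: b <- (b + 1)                 00000000000000000000001111111111
step 51: eval (b < (2 + (lane // 2))) 00000000000000000000001111111111
step 52: c <- (max(lane, 0) // 5)     00000000000000000000000011111111
step 53: b <- (b + 1)                 00000000000000000000000011111111
step 54: eval (b < (2 + (lane // 2))) 00000000000000000000000011111111
step 55: c <- (max(lane, 0) // 5)     00000000000000000000000000111111
step 56: b <- (b + 1)                 00000000000000000000000000111111
step 57: eval (b < (2 + (lane // 2))) 00000000000000000000000000111111
step 58: c <- (max(lane, 0) // 5)     00000000000000000000000000001111
step 59: b <- (b + 1)                 00000000000000000000000000001111
step 60: eval (b < (2 + (lane // 2))) 00000000000000000000000000001111
step 61: c <- (max(lane, 0) // 5)     00000000000000000000000000000011
step 62: b <- (b + 1)                 00000000000000000000000000000011
step 63: eval (b < (2 + (lane // 2))) 00000000000000000000000000000011
step 64: b <- ((lane + lane) // 4)    11111111111111111111111111111111
step 65: b <- ((d * c) - max(lane, b)) 11111111111111111111111111111111
step 66: d <- (max(c, -7) * d)        11111111111111111111111111111111

Answer: 67 steps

b: 0,-1,-2,-3,-4,4,3,2,1,0,8,7,6,5,4,12,11,10,9,8,16,15,14,13,12,20,19,18,17,16,24,23
d: 0,0,0,0,0,9,9,9,9,9,18,18,18,18,18,27,27,27,27,27,36,36,36,36,36,45,45,45,45,45,54,54
c: 0,0,0,0,0,1,1,1,1,1,2,2,2,2,2,3,3,3,3,3,4,4,4,4,4,5,5,5,5,5,6,6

steps = 67; useful = 1424; efficiency = 1424/2144 = 89/134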